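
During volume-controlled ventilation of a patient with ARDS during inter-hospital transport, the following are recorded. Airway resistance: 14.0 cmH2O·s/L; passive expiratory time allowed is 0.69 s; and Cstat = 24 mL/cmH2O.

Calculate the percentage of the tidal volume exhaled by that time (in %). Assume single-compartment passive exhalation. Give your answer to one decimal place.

τ = R × C = 14.0 × 24 mL/cmH2O = 14.0 × 0.024 L/cmH2O = 0.336 s.
Passive exhalation: V(t)/V₀ = e^(−t/τ) = e^(−0.69/0.336) = 0.1283.
Fraction exhaled = 1 − 0.1283 = 0.8717 → 87.17%.

87.2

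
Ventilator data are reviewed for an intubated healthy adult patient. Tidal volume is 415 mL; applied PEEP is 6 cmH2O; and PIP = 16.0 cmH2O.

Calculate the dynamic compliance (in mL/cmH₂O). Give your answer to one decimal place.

41.5

Dynamic compliance = Vt / (PIP − PEEP) = 415 / (16.0 − 6) = 415 / 10.0 = 41.5 mL/cmH2O.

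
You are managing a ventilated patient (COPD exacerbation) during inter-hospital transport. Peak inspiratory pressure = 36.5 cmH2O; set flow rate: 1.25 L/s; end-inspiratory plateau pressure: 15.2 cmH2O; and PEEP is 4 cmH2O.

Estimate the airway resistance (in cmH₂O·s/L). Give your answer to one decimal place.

17.0

Raw = (PIP − Pplat) / flow = (36.5 − 15.2) / 1.25 = 21.3 / 1.25 = 17.04 cmH2O·s/L.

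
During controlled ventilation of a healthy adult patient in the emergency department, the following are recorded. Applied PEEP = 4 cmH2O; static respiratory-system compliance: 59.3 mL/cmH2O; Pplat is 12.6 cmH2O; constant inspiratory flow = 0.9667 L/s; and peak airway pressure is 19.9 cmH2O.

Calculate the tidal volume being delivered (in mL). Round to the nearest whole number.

510

Vt = Cstat × (Pplat − PEEP) = 59.3 × (12.6 − 4) = 59.3 × 8.6 = 509.98 mL.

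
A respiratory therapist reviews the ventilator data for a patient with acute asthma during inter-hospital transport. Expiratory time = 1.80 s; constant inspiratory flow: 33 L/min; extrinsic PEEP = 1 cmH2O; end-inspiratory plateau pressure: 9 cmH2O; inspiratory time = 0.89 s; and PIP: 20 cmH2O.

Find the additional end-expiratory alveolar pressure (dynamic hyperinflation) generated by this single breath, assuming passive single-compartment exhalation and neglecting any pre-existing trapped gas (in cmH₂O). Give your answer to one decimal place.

1.8

Flow: 33 L/min ÷ 60 = 0.55 L/s.
Vt = flow × Ti = 0.55 L/s × 0.89 s × 1000 mL/L = 489.5 mL.
R = (PIP − Pplat)/V̇ = (20 − 9) / 0.55 = 11.0/0.55 = 20.0 cmH2O·s/L.
C = Vt/(Pplat − PEEP) = 489.5 / (9 − 1) = 489.5/8.0 = 61.188 mL/cmH2O.
τ = R × C = 20.0 × 0.06119 L/cmH2O = 1.224 s.
Fraction remaining = e^(−Te/τ) = e^(−1.80/1.224) = 0.2298; trapped volume = 489.5 × 0.2298 = 112.49 mL.
Additional alveolar pressure from trapping ≈ V_trapped / C = 112.49 / 61.188 = 1.838 cmH2O.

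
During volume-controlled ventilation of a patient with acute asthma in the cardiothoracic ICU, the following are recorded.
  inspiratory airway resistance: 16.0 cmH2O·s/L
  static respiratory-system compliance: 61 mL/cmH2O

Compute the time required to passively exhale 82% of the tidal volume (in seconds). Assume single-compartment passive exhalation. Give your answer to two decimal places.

τ = R × C = 16.0 × 61 mL/cmH2O = 16.0 × 0.061 L/cmH2O = 0.976 s.
Exhaled fraction f = 1 − e^(−t/τ) → t = −τ·ln(1 − f) = −0.976·ln(0.18) = 1.674 s.

1.67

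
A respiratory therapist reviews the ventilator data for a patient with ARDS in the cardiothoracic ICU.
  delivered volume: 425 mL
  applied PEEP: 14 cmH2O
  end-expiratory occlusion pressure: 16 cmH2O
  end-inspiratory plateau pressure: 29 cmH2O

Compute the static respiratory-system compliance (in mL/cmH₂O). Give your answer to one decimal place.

End-expiratory occlusion gives total PEEP = 16 cmH2O (intrinsic PEEP = 16 − 14 = 2). Use total PEEP for the elastic gradient.
Cstat = Vt / (Pplat − PEEPtotal) = 425 / (29 − 16) = 425 / 13.0 = 32.692 mL/cmH2O.

32.7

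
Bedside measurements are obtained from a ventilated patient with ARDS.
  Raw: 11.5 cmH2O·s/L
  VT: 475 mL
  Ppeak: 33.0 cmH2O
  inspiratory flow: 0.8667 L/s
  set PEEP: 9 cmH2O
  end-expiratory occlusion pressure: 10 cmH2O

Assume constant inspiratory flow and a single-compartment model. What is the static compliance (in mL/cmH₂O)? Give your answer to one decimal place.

36.4

Total PEEP = 10 cmH2O (set 9 + intrinsic 1); this is the baseline alveolar pressure.
Equation of motion (constant flow): PIP = Vt/C + R·V̇ + PEEP.
Vt/C = PIP − R·V̇ − PEEP = 33.0 − 11.5×0.8667 − 10 = 33.0 − 9.967 − 10 = 13.033 cmH2O.
C = Vt / 13.033 = 475 / 13.033 = 36.446 mL/cmH2O.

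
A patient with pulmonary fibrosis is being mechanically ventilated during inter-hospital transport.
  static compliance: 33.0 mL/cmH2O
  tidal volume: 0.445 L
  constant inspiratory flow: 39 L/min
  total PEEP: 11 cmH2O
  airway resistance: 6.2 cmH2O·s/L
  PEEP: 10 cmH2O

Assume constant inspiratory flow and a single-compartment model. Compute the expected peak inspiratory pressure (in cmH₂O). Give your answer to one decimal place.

28.5

Flow: 39 L/min ÷ 60 = 0.65 L/s.
Total PEEP = 11 cmH2O (set 10 + intrinsic 1); this is the baseline alveolar pressure.
Equation of motion (constant flow): PIP = Vt/C + R·V̇ + PEEP.
PIP = 445/33.0 + 6.2×0.65 + 11 = 13.485 + 4.03 + 11 = 28.515 cmH2O.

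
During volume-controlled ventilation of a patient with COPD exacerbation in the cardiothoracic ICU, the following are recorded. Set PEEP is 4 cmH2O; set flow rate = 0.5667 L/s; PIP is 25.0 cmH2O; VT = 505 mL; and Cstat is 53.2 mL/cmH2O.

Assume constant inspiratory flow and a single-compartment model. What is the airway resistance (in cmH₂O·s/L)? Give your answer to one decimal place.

Equation of motion (constant flow): PIP = Vt/C + R·V̇ + PEEP.
R·V̇ = PIP − Vt/C − PEEP = 25.0 − 505/53.2 − 4 = 25.0 − 9.492 − 4 = 11.508 cmH2O.
R = 11.508 / 0.5667 = 20.307 cmH2O·s/L.

20.3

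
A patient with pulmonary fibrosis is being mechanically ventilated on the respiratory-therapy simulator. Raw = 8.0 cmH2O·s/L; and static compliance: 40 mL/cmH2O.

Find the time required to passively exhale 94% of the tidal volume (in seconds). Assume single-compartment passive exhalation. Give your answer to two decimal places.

τ = R × C = 8.0 × 40 mL/cmH2O = 8.0 × 0.040 L/cmH2O = 0.32 s.
Exhaled fraction f = 1 − e^(−t/τ) → t = −τ·ln(1 − f) = −0.32·ln(0.06) = 0.9003 s.

0.90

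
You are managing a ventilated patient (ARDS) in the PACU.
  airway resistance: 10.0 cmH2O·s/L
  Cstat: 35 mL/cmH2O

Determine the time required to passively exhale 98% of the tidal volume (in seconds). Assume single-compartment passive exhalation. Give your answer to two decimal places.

τ = R × C = 10.0 × 35 mL/cmH2O = 10.0 × 0.035 L/cmH2O = 0.35 s.
Exhaled fraction f = 1 − e^(−t/τ) → t = −τ·ln(1 − f) = −0.35·ln(0.02) = 1.369 s.

1.37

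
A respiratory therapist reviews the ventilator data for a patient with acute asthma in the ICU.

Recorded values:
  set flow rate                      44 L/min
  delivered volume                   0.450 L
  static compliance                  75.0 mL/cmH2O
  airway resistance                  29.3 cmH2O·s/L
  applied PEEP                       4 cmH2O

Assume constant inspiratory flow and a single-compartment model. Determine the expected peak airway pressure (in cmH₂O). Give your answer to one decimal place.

31.5

Flow: 44 L/min ÷ 60 = 0.7333 L/s.
Equation of motion (constant flow): PIP = Vt/C + R·V̇ + PEEP.
PIP = 450/75.0 + 29.3×0.7333 + 4 = 6.0 + 21.486 + 4 = 31.486 cmH2O.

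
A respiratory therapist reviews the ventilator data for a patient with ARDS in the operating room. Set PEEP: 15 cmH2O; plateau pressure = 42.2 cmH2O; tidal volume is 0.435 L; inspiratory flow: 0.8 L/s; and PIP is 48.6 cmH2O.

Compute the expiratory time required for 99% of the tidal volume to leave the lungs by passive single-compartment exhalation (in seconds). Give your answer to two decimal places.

0.59

R = (PIP − Pplat)/V̇ = (48.6 − 42.2) / 0.8 = 6.4/0.8 = 8.0 cmH2O·s/L.
C = Vt/(Pplat − PEEP) = 435.0 / (42.2 − 15) = 435.0/27.2 = 15.993 mL/cmH2O.
τ = R × C = 8.0 × 0.01599 L/cmH2O = 0.1279 s.
t = −τ·ln(1 − 0.99) = −0.1279·ln(0.01) = 0.589 s.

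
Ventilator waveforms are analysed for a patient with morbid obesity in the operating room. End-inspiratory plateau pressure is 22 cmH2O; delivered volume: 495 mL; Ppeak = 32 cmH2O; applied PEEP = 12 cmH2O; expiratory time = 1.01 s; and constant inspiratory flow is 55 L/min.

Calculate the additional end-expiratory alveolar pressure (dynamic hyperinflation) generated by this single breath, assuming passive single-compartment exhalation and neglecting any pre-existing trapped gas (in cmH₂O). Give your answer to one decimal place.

Flow: 55 L/min ÷ 60 = 0.9167 L/s.
R = (PIP − Pplat)/V̇ = (32 − 22) / 0.9167 = 10.0/0.9167 = 10.909 cmH2O·s/L.
C = Vt/(Pplat − PEEP) = 495.0 / (22 − 12) = 495.0/10.0 = 49.5 mL/cmH2O.
τ = R × C = 10.909 × 0.0495 L/cmH2O = 0.54 s.
Fraction remaining = e^(−Te/τ) = e^(−1.01/0.54) = 0.1541; trapped volume = 495.0 × 0.1541 = 76.28 mL.
Additional alveolar pressure from trapping ≈ V_trapped / C = 76.28 / 49.5 = 1.541 cmH2O.

1.5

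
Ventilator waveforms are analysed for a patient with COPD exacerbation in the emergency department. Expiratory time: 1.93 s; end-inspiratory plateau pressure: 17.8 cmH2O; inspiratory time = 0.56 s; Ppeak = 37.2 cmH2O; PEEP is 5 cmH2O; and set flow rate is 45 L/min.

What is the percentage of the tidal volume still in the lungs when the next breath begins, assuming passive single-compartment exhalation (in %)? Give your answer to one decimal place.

Flow: 45 L/min ÷ 60 = 0.75 L/s.
Vt = flow × Ti = 0.75 L/s × 0.56 s × 1000 mL/L = 420.0 mL.
R = (PIP − Pplat)/V̇ = (37.2 − 17.8) / 0.75 = 19.4/0.75 = 25.867 cmH2O·s/L.
C = Vt/(Pplat − PEEP) = 420.0 / (17.8 − 5) = 420.0/12.8 = 32.813 mL/cmH2O.
τ = R × C = 25.867 × 0.03281 L/cmH2O = 0.8487 s.
Fraction remaining at end-expiration = e^(−Te/τ) = e^(−1.93/0.8487) = 0.1029 → 10.29%.

10.3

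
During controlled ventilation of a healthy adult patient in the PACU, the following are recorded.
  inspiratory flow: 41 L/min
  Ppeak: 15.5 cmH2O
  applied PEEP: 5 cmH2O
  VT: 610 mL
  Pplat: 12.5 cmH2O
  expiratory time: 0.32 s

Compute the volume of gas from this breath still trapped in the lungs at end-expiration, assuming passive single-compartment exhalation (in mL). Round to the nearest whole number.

Flow: 41 L/min ÷ 60 = 0.6833 L/s.
R = (PIP − Pplat)/V̇ = (15.5 − 12.5) / 0.6833 = 3.0/0.6833 = 4.39 cmH2O·s/L.
C = Vt/(Pplat − PEEP) = 610.0 / (12.5 − 5) = 610.0/7.5 = 81.333 mL/cmH2O.
τ = R × C = 4.39 × 0.08133 L/cmH2O = 0.357 s.
Fraction remaining = e^(−Te/τ) = e^(−0.32/0.357) = 0.4081.
Trapped volume = 610.0 × 0.4081 = 248.94 mL.

249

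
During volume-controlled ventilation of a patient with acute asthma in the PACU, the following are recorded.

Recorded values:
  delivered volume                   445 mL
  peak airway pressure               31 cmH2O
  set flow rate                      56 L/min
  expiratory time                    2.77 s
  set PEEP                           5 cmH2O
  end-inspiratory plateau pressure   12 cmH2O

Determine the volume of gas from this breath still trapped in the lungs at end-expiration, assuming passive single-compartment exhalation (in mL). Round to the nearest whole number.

52

Flow: 56 L/min ÷ 60 = 0.9333 L/s.
R = (PIP − Pplat)/V̇ = (31 − 12) / 0.9333 = 19.0/0.9333 = 20.358 cmH2O·s/L.
C = Vt/(Pplat − PEEP) = 445.0 / (12 − 5) = 445.0/7.0 = 63.571 mL/cmH2O.
τ = R × C = 20.358 × 0.06357 L/cmH2O = 1.294 s.
Fraction remaining = e^(−Te/τ) = e^(−2.77/1.294) = 0.1176.
Trapped volume = 445.0 × 0.1176 = 52.332 mL.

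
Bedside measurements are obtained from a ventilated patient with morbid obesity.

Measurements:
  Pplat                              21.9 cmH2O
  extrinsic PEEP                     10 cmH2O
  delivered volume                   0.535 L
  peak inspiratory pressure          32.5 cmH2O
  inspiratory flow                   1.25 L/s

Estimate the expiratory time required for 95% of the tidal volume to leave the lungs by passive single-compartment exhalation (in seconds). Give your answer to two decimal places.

R = (PIP − Pplat)/V̇ = (32.5 − 21.9) / 1.25 = 10.6/1.25 = 8.48 cmH2O·s/L.
C = Vt/(Pplat − PEEP) = 535.0 / (21.9 − 10) = 535.0/11.9 = 44.958 mL/cmH2O.
τ = R × C = 8.48 × 0.04496 L/cmH2O = 0.3813 s.
t = −τ·ln(1 − 0.95) = −0.3813·ln(0.05) = 1.142 s.

1.14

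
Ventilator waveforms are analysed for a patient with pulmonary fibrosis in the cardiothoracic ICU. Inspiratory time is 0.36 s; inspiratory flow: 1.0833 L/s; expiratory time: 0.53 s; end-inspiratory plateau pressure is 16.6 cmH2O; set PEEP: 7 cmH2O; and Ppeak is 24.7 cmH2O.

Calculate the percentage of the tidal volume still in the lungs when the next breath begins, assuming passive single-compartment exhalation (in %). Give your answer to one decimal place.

17.5

Vt = flow × Ti = 1.0833 L/s × 0.36 s × 1000 mL/L = 389.99 mL.
R = (PIP − Pplat)/V̇ = (24.7 − 16.6) / 1.0833 = 8.1/1.0833 = 7.477 cmH2O·s/L.
C = Vt/(Pplat − PEEP) = 389.99 / (16.6 − 7) = 389.99/9.6 = 40.624 mL/cmH2O.
τ = R × C = 7.477 × 0.04062 L/cmH2O = 0.3037 s.
Fraction remaining at end-expiration = e^(−Te/τ) = e^(−0.53/0.3037) = 0.1746 → 17.46%.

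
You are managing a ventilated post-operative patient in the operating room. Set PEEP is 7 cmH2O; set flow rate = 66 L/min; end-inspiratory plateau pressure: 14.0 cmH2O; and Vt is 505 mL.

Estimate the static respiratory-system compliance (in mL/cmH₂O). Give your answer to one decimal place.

72.1

Cstat = Vt / (Pplat − PEEP) = 505 / (14.0 − 7) = 505 / 7.0 = 72.143 mL/cmH2O.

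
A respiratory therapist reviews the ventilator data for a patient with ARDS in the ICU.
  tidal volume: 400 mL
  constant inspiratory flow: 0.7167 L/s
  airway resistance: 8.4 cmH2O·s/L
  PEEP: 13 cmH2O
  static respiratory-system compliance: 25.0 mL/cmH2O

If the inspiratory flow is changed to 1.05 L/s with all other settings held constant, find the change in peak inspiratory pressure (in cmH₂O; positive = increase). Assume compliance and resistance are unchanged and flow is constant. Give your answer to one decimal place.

PIP = Vt/C + R·V̇ + PEEP (constant-flow equation of motion).
Only the resistive term changes: ΔPIP = R × ΔV̇ = 8.4 × (1.05 − 0.7167) = 8.4 × 0.3333 = 2.8 cmH2O.

2.8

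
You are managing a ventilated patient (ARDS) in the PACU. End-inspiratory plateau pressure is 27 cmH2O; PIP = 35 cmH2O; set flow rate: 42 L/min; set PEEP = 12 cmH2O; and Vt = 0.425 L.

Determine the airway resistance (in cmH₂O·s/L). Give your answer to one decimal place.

Flow: 42 L/min ÷ 60 = 0.7 L/s.
Raw = (PIP − Pplat) / flow = (35 − 27) / 0.7 = 8.0 / 0.7 = 11.429 cmH2O·s/L.

11.4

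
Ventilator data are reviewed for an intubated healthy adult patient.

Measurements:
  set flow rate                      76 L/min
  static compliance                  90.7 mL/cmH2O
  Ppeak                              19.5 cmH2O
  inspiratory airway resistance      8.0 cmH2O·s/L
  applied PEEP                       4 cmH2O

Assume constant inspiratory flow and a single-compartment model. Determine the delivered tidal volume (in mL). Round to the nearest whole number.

Flow: 76 L/min ÷ 60 = 1.2667 L/s.
Equation of motion (constant flow): PIP = Vt/C + R·V̇ + PEEP.
Vt/C = PIP − R·V̇ − PEEP = 19.5 − 10.134 − 4 = 5.366 cmH2O.
Vt = C × 5.366 = 90.7 × 5.366 = 486.7 mL.

487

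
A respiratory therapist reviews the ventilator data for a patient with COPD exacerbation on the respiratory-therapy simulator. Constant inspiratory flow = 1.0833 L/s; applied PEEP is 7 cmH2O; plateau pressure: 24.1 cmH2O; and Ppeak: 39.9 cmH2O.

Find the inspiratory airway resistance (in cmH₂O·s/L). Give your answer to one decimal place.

Raw = (PIP − Pplat) / flow = (39.9 − 24.1) / 1.0833 = 15.8 / 1.0833 = 14.585 cmH2O·s/L.

14.6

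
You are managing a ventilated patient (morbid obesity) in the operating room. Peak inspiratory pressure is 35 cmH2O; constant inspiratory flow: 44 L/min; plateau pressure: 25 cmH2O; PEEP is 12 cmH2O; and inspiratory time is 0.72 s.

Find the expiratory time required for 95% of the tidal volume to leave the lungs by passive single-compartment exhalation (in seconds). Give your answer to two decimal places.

Flow: 44 L/min ÷ 60 = 0.7333 L/s.
Vt = flow × Ti = 0.7333 L/s × 0.72 s × 1000 mL/L = 527.98 mL.
R = (PIP − Pplat)/V̇ = (35 − 25) / 0.7333 = 10.0/0.7333 = 13.637 cmH2O·s/L.
C = Vt/(Pplat − PEEP) = 527.98 / (25 − 12) = 527.98/13.0 = 40.614 mL/cmH2O.
τ = R × C = 13.637 × 0.04061 L/cmH2O = 0.5538 s.
t = −τ·ln(1 − 0.95) = −0.5538·ln(0.05) = 1.659 s.

1.66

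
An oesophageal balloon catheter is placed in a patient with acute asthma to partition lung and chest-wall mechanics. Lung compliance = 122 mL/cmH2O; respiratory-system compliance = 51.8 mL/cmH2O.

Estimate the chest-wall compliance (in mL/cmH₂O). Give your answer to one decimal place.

90.0

1/Ccw = 1/Crs − 1/CL.
1/Ccw = 1/51.8 − 1/122 = 0.01111.
Ccw = 90.009 mL/cmH2O.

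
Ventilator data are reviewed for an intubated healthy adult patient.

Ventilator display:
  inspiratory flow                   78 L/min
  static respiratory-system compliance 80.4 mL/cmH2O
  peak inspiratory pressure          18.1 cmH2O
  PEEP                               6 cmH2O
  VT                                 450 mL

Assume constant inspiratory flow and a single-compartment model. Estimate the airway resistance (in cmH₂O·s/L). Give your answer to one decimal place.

Flow: 78 L/min ÷ 60 = 1.3 L/s.
Equation of motion (constant flow): PIP = Vt/C + R·V̇ + PEEP.
R·V̇ = PIP − Vt/C − PEEP = 18.1 − 450/80.4 − 6 = 18.1 − 5.597 − 6 = 6.503 cmH2O.
R = 6.503 / 1.3 = 5.002 cmH2O·s/L.

5.0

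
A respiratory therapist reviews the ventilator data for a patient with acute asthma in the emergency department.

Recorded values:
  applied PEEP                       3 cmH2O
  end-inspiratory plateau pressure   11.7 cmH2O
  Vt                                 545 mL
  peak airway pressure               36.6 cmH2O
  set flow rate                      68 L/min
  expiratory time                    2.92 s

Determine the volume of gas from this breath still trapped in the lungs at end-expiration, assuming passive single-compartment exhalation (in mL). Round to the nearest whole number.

65

Flow: 68 L/min ÷ 60 = 1.1333 L/s.
R = (PIP − Pplat)/V̇ = (36.6 − 11.7) / 1.1333 = 24.9/1.1333 = 21.971 cmH2O·s/L.
C = Vt/(Pplat − PEEP) = 545.0 / (11.7 − 3) = 545.0/8.7 = 62.644 mL/cmH2O.
τ = R × C = 21.971 × 0.06264 L/cmH2O = 1.376 s.
Fraction remaining = e^(−Te/τ) = e^(−2.92/1.376) = 0.1198.
Trapped volume = 545.0 × 0.1198 = 65.291 mL.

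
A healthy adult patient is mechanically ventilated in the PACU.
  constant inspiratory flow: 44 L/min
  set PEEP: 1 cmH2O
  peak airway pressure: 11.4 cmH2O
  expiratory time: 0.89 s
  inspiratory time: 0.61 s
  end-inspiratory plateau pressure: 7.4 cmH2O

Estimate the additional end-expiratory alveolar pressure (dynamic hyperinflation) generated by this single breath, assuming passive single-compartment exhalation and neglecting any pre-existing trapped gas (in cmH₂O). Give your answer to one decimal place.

0.6

Flow: 44 L/min ÷ 60 = 0.7333 L/s.
Vt = flow × Ti = 0.7333 L/s × 0.61 s × 1000 mL/L = 447.31 mL.
R = (PIP − Pplat)/V̇ = (11.4 − 7.4) / 0.7333 = 4.0/0.7333 = 5.455 cmH2O·s/L.
C = Vt/(Pplat − PEEP) = 447.31 / (7.4 − 1) = 447.31/6.4 = 69.892 mL/cmH2O.
τ = R × C = 5.455 × 0.06989 L/cmH2O = 0.3812 s.
Fraction remaining = e^(−Te/τ) = e^(−0.89/0.3812) = 0.09684; trapped volume = 447.31 × 0.09684 = 43.318 mL.
Additional alveolar pressure from trapping ≈ V_trapped / C = 43.318 / 69.892 = 0.6198 cmH2O.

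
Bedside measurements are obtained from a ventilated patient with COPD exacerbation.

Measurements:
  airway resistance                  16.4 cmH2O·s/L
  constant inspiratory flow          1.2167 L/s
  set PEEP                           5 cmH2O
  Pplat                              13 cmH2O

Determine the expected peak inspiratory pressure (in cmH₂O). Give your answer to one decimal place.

33.0

PIP = Pplat + Raw × flow = 13 + 16.4 × 1.2167 = 13 + 19.954 = 32.954 cmH2O.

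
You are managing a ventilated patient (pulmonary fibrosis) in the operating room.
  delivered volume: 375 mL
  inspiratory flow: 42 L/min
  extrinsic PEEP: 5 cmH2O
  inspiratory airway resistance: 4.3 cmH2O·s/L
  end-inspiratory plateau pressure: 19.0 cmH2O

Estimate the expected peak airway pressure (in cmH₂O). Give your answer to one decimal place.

22.0

Flow: 42 L/min ÷ 60 = 0.7 L/s.
PIP = Pplat + Raw × flow = 19.0 + 4.3 × 0.7 = 19.0 + 3.01 = 22.01 cmH2O.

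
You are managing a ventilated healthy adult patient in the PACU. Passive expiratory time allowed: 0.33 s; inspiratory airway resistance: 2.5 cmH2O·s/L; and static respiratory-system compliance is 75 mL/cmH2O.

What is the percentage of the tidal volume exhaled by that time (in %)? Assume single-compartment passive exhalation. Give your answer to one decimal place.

82.8

τ = R × C = 2.5 × 75 mL/cmH2O = 2.5 × 0.075 L/cmH2O = 0.1875 s.
Passive exhalation: V(t)/V₀ = e^(−t/τ) = e^(−0.33/0.1875) = 0.172.
Fraction exhaled = 1 − 0.172 = 0.828 → 82.8%.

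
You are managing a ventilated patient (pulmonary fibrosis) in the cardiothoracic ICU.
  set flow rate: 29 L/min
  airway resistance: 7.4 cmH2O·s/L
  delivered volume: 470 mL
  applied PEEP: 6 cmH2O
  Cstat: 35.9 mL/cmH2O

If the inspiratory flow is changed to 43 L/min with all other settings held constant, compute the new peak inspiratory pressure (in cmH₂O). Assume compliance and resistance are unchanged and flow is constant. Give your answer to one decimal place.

Flow: 29 L/min ÷ 60 = 0.4833 L/s.
New flow: 43 L/min ÷ 60 = 0.7167 L/s.
PIP = Vt/C + R·V̇ + PEEP (constant-flow equation of motion).
Only the resistive term changes: ΔPIP = R × ΔV̇ = 7.4 × (0.7167 − 0.4833) = 7.4 × 0.2334 = 1.727 cmH2O.
Original PIP = 470/35.9 + 7.4×0.4833 + 6 = 22.668 cmH2O; new PIP = 22.668 + (1.727) = 24.395 cmH2O.

24.4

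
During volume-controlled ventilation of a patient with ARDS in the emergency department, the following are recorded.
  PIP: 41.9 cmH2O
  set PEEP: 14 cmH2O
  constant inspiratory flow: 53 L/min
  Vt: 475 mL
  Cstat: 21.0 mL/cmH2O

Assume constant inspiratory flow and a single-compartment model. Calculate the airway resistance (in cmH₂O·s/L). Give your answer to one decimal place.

Flow: 53 L/min ÷ 60 = 0.8833 L/s.
Equation of motion (constant flow): PIP = Vt/C + R·V̇ + PEEP.
R·V̇ = PIP − Vt/C − PEEP = 41.9 − 475/21.0 − 14 = 41.9 − 22.619 − 14 = 5.281 cmH2O.
R = 5.281 / 0.8833 = 5.979 cmH2O·s/L.

6.0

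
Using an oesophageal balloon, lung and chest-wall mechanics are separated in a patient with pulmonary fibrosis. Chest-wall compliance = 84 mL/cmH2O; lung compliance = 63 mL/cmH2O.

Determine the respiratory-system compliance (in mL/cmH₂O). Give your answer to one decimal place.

36.0

Lung and chest wall are elastances in series: 1/Crs = 1/CL + 1/Ccw.
1/Crs = 1/63 + 1/84 = 0.02778.
Crs = 35.997 mL/cmH2O.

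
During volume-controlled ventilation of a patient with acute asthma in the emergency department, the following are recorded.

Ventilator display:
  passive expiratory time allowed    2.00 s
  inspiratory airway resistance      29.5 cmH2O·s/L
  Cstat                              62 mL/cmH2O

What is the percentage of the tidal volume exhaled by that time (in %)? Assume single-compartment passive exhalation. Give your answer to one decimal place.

66.5

τ = R × C = 29.5 × 62 mL/cmH2O = 29.5 × 0.062 L/cmH2O = 1.829 s.
Passive exhalation: V(t)/V₀ = e^(−t/τ) = e^(−2.00/1.829) = 0.335.
Fraction exhaled = 1 − 0.335 = 0.665 → 66.5%.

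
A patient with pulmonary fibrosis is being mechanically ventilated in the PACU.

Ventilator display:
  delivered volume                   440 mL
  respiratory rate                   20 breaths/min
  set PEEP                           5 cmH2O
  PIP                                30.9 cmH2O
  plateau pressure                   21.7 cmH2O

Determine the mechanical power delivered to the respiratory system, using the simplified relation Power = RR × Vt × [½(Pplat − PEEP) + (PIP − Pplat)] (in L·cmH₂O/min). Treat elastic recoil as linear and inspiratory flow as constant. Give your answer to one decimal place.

154.4

Per-breath work = Vt × [½(Pplat−PEEP) + (PIP−Pplat)] = 0.440 × [0.5×16.7 + 9.2] = 0.440 × 17.55 = 7.722 L·cmH2O.
Power = 20 × 7.722 = 154.44 L·cmH2O/min.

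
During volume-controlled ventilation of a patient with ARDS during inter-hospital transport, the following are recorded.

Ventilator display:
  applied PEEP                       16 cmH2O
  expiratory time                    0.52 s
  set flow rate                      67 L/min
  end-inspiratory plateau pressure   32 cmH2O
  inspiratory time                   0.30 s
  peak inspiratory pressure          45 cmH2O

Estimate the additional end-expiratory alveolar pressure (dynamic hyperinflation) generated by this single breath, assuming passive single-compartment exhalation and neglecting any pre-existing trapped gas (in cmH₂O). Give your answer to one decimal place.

Flow: 67 L/min ÷ 60 = 1.1167 L/s.
Vt = flow × Ti = 1.1167 L/s × 0.30 s × 1000 mL/L = 335.01 mL.
R = (PIP − Pplat)/V̇ = (45 − 32) / 1.1167 = 13.0/1.1167 = 11.641 cmH2O·s/L.
C = Vt/(Pplat − PEEP) = 335.01 / (32 − 16) = 335.01/16.0 = 20.938 mL/cmH2O.
τ = R × C = 11.641 × 0.02094 L/cmH2O = 0.2438 s.
Fraction remaining = e^(−Te/τ) = e^(−0.52/0.2438) = 0.1185; trapped volume = 335.01 × 0.1185 = 39.699 mL.
Additional alveolar pressure from trapping ≈ V_trapped / C = 39.699 / 20.938 = 1.896 cmH2O.

1.9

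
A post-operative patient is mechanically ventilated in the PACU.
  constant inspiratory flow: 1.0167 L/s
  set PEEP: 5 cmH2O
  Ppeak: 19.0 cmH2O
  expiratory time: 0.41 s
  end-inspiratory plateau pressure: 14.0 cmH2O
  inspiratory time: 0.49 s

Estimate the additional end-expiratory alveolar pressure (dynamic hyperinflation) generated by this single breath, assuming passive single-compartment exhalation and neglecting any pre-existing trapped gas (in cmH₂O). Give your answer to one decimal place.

2.0

Vt = flow × Ti = 1.0167 L/s × 0.49 s × 1000 mL/L = 498.18 mL.
R = (PIP − Pplat)/V̇ = (19.0 − 14.0) / 1.0167 = 5.0/1.0167 = 4.918 cmH2O·s/L.
C = Vt/(Pplat − PEEP) = 498.18 / (14.0 − 5) = 498.18/9.0 = 55.353 mL/cmH2O.
τ = R × C = 4.918 × 0.05535 L/cmH2O = 0.2722 s.
Fraction remaining = e^(−Te/τ) = e^(−0.41/0.2722) = 0.2217; trapped volume = 498.18 × 0.2217 = 110.45 mL.
Additional alveolar pressure from trapping ≈ V_trapped / C = 110.45 / 55.353 = 1.995 cmH2O.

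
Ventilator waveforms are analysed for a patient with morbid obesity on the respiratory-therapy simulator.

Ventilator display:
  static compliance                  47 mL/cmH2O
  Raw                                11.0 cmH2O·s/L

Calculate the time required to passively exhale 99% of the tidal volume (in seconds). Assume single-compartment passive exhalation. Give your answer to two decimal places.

2.38

τ = R × C = 11.0 × 47 mL/cmH2O = 11.0 × 0.047 L/cmH2O = 0.517 s.
Exhaled fraction f = 1 − e^(−t/τ) → t = −τ·ln(1 − f) = −0.517·ln(0.01) = 2.381 s.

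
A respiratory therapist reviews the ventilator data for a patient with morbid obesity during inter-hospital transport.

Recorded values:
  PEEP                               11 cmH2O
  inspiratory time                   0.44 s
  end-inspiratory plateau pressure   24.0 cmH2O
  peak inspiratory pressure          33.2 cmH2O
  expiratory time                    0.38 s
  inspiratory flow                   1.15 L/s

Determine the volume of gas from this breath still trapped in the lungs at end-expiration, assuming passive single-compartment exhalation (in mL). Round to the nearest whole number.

Vt = flow × Ti = 1.15 L/s × 0.44 s × 1000 mL/L = 506.0 mL.
R = (PIP − Pplat)/V̇ = (33.2 − 24.0) / 1.15 = 9.2/1.15 = 8.0 cmH2O·s/L.
C = Vt/(Pplat − PEEP) = 506.0 / (24.0 − 11) = 506.0/13.0 = 38.923 mL/cmH2O.
τ = R × C = 8.0 × 0.03892 L/cmH2O = 0.3114 s.
Fraction remaining = e^(−Te/τ) = e^(−0.38/0.3114) = 0.2951.
Trapped volume = 506.0 × 0.2951 = 149.32 mL.

149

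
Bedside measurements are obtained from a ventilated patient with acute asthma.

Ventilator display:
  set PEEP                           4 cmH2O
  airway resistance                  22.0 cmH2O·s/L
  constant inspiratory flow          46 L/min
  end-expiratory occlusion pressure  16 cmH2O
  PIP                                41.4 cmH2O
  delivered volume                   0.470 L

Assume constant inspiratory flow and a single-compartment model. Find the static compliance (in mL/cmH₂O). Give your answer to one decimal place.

55.1

Flow: 46 L/min ÷ 60 = 0.7667 L/s.
Total PEEP = 16 cmH2O (set 4 + intrinsic 12); this is the baseline alveolar pressure.
Equation of motion (constant flow): PIP = Vt/C + R·V̇ + PEEP.
Vt/C = PIP − R·V̇ − PEEP = 41.4 − 22.0×0.7667 − 16 = 41.4 − 16.867 − 16 = 8.533 cmH2O.
C = Vt / 8.533 = 470 / 8.533 = 55.08 mL/cmH2O.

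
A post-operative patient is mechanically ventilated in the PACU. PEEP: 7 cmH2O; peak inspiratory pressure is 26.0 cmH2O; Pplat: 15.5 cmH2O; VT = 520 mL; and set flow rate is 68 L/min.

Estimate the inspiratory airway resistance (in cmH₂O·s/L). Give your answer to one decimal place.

9.3

Flow: 68 L/min ÷ 60 = 1.1333 L/s.
Raw = (PIP − Pplat) / flow = (26.0 − 15.5) / 1.1333 = 10.5 / 1.1333 = 9.265 cmH2O·s/L.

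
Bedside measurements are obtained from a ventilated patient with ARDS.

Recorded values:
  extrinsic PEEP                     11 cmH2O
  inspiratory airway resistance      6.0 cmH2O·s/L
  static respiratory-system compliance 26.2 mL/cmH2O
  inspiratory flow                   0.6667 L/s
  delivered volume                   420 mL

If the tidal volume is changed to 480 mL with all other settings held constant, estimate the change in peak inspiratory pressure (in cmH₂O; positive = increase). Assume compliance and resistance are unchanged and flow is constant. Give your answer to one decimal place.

2.3

PIP = Vt/C + R·V̇ + PEEP (constant-flow equation of motion).
Only the elastic term changes: ΔPIP = ΔVt / C = (480 − 420) / 26.2 = 2.29 cmH2O.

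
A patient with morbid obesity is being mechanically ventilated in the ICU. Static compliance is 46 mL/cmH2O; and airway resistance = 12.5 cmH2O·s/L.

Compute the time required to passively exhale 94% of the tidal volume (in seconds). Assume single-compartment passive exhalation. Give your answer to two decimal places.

τ = R × C = 12.5 × 46 mL/cmH2O = 12.5 × 0.046 L/cmH2O = 0.575 s.
Exhaled fraction f = 1 − e^(−t/τ) → t = −τ·ln(1 − f) = −0.575·ln(0.06) = 1.618 s.

1.62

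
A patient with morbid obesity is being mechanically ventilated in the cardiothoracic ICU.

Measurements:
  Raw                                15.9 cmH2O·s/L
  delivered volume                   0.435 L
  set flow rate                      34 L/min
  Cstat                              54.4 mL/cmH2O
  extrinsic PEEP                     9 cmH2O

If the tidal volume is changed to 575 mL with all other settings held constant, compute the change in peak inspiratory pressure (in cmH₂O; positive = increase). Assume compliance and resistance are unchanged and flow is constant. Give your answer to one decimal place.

PIP = Vt/C + R·V̇ + PEEP (constant-flow equation of motion).
Only the elastic term changes: ΔPIP = ΔVt / C = (575 − 435) / 54.4 = 2.574 cmH2O.

2.6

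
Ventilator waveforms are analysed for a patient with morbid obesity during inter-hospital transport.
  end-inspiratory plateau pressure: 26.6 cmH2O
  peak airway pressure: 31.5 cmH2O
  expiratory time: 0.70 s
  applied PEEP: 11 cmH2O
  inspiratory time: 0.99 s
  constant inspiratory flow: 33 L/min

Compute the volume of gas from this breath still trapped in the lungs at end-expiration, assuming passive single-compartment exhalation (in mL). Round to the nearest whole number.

Flow: 33 L/min ÷ 60 = 0.55 L/s.
Vt = flow × Ti = 0.55 L/s × 0.99 s × 1000 mL/L = 544.5 mL.
R = (PIP − Pplat)/V̇ = (31.5 − 26.6) / 0.55 = 4.9/0.55 = 8.909 cmH2O·s/L.
C = Vt/(Pplat − PEEP) = 544.5 / (26.6 − 11) = 544.5/15.6 = 34.904 mL/cmH2O.
τ = R × C = 8.909 × 0.0349 L/cmH2O = 0.3109 s.
Fraction remaining = e^(−Te/τ) = e^(−0.70/0.3109) = 0.1052.
Trapped volume = 544.5 × 0.1052 = 57.281 mL.

57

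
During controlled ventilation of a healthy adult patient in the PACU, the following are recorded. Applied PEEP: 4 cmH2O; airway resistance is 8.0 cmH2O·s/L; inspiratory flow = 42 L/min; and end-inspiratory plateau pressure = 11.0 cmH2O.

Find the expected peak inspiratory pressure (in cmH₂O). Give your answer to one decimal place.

Flow: 42 L/min ÷ 60 = 0.7 L/s.
PIP = Pplat + Raw × flow = 11.0 + 8.0 × 0.7 = 11.0 + 5.6 = 16.6 cmH2O.

16.6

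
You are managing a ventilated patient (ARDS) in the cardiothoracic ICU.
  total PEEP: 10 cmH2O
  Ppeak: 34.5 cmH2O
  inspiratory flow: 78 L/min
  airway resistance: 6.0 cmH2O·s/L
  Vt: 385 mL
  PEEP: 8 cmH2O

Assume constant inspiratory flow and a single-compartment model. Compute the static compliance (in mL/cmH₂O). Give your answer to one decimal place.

Flow: 78 L/min ÷ 60 = 1.3 L/s.
Total PEEP = 10 cmH2O (set 8 + intrinsic 2); this is the baseline alveolar pressure.
Equation of motion (constant flow): PIP = Vt/C + R·V̇ + PEEP.
Vt/C = PIP − R·V̇ − PEEP = 34.5 − 6.0×1.3 − 10 = 34.5 − 7.8 − 10 = 16.7 cmH2O.
C = Vt / 16.7 = 385 / 16.7 = 23.054 mL/cmH2O.

23.1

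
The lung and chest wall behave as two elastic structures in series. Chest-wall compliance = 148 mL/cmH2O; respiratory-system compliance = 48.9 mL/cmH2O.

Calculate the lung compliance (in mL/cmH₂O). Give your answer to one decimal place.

1/CL = 1/Crs − 1/Ccw.
1/CL = 1/48.9 − 1/148 = 0.01369.
CL = 73.046 mL/cmH2O.

73.0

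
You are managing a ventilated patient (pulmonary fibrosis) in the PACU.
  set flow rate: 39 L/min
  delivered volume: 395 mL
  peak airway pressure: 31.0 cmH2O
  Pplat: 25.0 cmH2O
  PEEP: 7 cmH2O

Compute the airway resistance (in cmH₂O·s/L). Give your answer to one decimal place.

Flow: 39 L/min ÷ 60 = 0.65 L/s.
Raw = (PIP − Pplat) / flow = (31.0 − 25.0) / 0.65 = 6.0 / 0.65 = 9.231 cmH2O·s/L.

9.2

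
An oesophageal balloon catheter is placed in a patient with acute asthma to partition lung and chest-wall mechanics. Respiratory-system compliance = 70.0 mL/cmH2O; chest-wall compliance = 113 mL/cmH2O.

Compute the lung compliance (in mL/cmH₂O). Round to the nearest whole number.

1/CL = 1/Crs − 1/Ccw.
1/CL = 1/70.0 − 1/113 = 0.005436.
CL = 183.96 mL/cmH2O.

184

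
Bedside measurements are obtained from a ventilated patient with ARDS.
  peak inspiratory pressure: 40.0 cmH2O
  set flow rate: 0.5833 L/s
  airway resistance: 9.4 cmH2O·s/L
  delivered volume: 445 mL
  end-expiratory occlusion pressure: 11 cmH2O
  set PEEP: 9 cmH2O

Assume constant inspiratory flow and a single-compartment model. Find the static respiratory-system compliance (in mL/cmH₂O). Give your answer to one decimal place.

Total PEEP = 11 cmH2O (set 9 + intrinsic 2); this is the baseline alveolar pressure.
Equation of motion (constant flow): PIP = Vt/C + R·V̇ + PEEP.
Vt/C = PIP − R·V̇ − PEEP = 40.0 − 9.4×0.5833 − 11 = 40.0 − 5.483 − 11 = 23.517 cmH2O.
C = Vt / 23.517 = 445 / 23.517 = 18.922 mL/cmH2O.

18.9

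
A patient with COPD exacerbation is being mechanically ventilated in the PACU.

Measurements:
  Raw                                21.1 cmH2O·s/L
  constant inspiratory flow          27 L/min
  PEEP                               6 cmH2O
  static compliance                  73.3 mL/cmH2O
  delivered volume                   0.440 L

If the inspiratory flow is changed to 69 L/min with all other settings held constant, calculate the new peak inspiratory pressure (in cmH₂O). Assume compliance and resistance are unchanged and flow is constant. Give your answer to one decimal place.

36.3

Flow: 27 L/min ÷ 60 = 0.45 L/s.
New flow: 69 L/min ÷ 60 = 1.15 L/s.
PIP = Vt/C + R·V̇ + PEEP (constant-flow equation of motion).
Only the resistive term changes: ΔPIP = R × ΔV̇ = 21.1 × (1.15 − 0.45) = 21.1 × 0.7 = 14.77 cmH2O.
Original PIP = 440/73.3 + 21.1×0.45 + 6 = 21.498 cmH2O; new PIP = 21.498 + (14.77) = 36.268 cmH2O.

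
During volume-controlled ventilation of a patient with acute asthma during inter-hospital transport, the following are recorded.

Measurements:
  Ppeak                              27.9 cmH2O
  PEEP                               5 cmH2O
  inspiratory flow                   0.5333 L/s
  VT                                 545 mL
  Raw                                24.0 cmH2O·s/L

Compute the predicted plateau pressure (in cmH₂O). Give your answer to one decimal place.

15.1

Pplat = PIP − Raw × flow = 27.9 − 24.0 × 0.5333 = 27.9 − 12.799 = 15.101 cmH2O.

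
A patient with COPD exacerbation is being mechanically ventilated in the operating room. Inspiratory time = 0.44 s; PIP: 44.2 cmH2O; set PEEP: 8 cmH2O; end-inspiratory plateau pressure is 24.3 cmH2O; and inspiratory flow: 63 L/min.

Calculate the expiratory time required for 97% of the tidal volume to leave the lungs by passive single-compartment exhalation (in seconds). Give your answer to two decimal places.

Flow: 63 L/min ÷ 60 = 1.05 L/s.
Vt = flow × Ti = 1.05 L/s × 0.44 s × 1000 mL/L = 462.0 mL.
R = (PIP − Pplat)/V̇ = (44.2 − 24.3) / 1.05 = 19.9/1.05 = 18.952 cmH2O·s/L.
C = Vt/(Pplat − PEEP) = 462.0 / (24.3 − 8) = 462.0/16.3 = 28.344 mL/cmH2O.
τ = R × C = 18.952 × 0.02834 L/cmH2O = 0.5371 s.
t = −τ·ln(1 − 0.97) = −0.5371·ln(0.03) = 1.883 s.

1.88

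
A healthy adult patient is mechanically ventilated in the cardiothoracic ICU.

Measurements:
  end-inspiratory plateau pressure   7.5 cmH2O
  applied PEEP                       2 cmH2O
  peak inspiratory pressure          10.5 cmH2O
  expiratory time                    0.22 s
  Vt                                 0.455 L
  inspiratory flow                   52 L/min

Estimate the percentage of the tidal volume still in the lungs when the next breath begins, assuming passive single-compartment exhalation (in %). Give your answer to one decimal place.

46.4

Flow: 52 L/min ÷ 60 = 0.8667 L/s.
R = (PIP − Pplat)/V̇ = (10.5 − 7.5) / 0.8667 = 3.0/0.8667 = 3.461 cmH2O·s/L.
C = Vt/(Pplat − PEEP) = 455.0 / (7.5 − 2) = 455.0/5.5 = 82.727 mL/cmH2O.
τ = R × C = 3.461 × 0.08273 L/cmH2O = 0.2863 s.
Fraction remaining at end-expiration = e^(−Te/τ) = e^(−0.22/0.2863) = 0.4637 → 46.37%.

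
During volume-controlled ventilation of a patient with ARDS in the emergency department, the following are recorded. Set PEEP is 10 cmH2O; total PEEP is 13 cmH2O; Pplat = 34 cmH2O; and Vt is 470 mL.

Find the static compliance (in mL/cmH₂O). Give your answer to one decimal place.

End-expiratory occlusion gives total PEEP = 13 cmH2O (intrinsic PEEP = 13 − 10 = 3). Use total PEEP for the elastic gradient.
Cstat = Vt / (Pplat − PEEPtotal) = 470 / (34 − 13) = 470 / 21.0 = 22.381 mL/cmH2O.

22.4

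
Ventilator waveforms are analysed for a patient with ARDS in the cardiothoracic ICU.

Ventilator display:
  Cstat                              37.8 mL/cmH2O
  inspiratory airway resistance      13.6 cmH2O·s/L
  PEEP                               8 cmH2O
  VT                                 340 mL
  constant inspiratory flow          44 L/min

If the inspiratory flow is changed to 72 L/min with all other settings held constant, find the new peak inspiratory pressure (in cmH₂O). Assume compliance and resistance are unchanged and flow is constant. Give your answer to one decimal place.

33.3

Flow: 44 L/min ÷ 60 = 0.7333 L/s.
New flow: 72 L/min ÷ 60 = 1.2 L/s.
PIP = Vt/C + R·V̇ + PEEP (constant-flow equation of motion).
Only the resistive term changes: ΔPIP = R × ΔV̇ = 13.6 × (1.2 − 0.7333) = 13.6 × 0.4667 = 6.347 cmH2O.
Original PIP = 340/37.8 + 13.6×0.7333 + 8 = 26.968 cmH2O; new PIP = 26.968 + (6.347) = 33.315 cmH2O.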